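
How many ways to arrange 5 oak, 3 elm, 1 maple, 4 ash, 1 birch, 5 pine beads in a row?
19! / (5! × 3! × 1! × 4! × 1! × 5!) = 58663725120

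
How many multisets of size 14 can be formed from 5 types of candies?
C(14+5-1, 5-1) = C(18, 4) = 3060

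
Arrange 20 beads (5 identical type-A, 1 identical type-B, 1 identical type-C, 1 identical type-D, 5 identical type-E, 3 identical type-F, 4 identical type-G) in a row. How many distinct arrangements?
20! / (5! × 1! × 1! × 1! × 5! × 3! × 4!) = 1173274502400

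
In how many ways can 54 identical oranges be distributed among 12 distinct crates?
C(54+12-1, 12-1) = C(65, 11) = 895068996640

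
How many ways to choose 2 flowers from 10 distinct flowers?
C(10,2) = 10!/(2!×8!) = 45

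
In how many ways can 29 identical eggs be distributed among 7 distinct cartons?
C(29+7-1, 7-1) = C(35, 6) = 1623160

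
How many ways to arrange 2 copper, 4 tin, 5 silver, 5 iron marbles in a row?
16! / (2! × 4! × 5! × 5!) = 30270240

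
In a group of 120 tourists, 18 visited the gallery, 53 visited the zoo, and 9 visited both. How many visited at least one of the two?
|A∪B| = |A| + |B| - |A∩B| = 18 + 53 - 9 = 62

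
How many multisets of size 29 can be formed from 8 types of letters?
C(29+8-1, 8-1) = C(36, 7) = 8347680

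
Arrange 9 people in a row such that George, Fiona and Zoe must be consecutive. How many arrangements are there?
Treat the 3 as one block: (9-3+1)! × 3! = 5040 × 6 = 30240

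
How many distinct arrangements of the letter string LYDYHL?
6! / (1! × 2! × 1! × 2!) = 180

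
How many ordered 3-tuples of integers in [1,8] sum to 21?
Coefficient of x^21 in (x + x² + ... + x^8)^3. By inclusion-exclusion on dice exceeding 8: Σ_j (-1)^j C(3,j)·C(21-1-8j, 2) = C(3,0)·C(20,2) - C(3,1)·C(12,2) + C(3,2)·C(4,2) = 1·190 - 3·66 + 3·6 = 10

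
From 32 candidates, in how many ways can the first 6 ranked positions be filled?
P(32,6) = 32!/(32-6)! = 652458240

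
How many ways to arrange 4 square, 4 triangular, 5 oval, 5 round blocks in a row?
18! / (4! × 4! × 5! × 5!) = 771891120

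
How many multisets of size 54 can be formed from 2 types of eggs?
C(54+2-1, 2-1) = C(55, 1) = 55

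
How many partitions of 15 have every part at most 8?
Let r_j(i) = number of partitions of i into parts ≤ j, for i = 0..15. r_1(i) = 1 for all i; r_j(i) = r_{j-1}(i) + r_j(i-j). Rows j = 2..8: ≤2: 1 1 2 2 3 3 4 4 5 5 6 6 7 7 8 8; ≤3: 1 1 2 3 4 5 7 8 10 12 14 16 19 21 24 27; ≤4: 1 1 2 3 5 6 9 11 15 18 23 27 34 39 47 54; ≤5: 1 1 2 3 5 7 10 13 18 23 30 37 47 57 70 84; ≤6: 1 1 2 3 5 7 11 14 20 26 35 44 58 71 90 110; ≤7: 1 1 2 3 5 7 11 15 21 28 38 49 65 82 105 131; ≤8: 1 1 2 3 5 7 11 15 22 29 40 52 70 89 116 146. r_8(15) = 146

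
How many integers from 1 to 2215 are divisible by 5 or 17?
⌊2215/5⌋ + ⌊2215/17⌋ - ⌊2215/85⌋ = 443 + 130 - 26 = 547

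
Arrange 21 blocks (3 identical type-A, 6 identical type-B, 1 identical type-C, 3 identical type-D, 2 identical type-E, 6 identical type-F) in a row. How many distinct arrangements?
21! / (3! × 6! × 1! × 3! × 2! × 6!) = 1368820252800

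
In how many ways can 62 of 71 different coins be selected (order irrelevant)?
C(71,62) = 71!/(62!×9!) = 74473879480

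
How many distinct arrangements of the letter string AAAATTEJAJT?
11! / (3! × 5! × 2! × 1!) = 27720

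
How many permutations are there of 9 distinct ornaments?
9! = 362880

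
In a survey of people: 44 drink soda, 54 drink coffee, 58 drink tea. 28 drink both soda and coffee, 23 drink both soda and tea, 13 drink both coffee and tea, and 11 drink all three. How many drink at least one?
|A∪B∪C| = 44+54+58-28-23-13+11 = 103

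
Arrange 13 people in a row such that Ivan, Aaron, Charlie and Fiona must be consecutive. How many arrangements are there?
Treat the 4 as one block: (13-4+1)! × 4! = 3628800 × 24 = 87091200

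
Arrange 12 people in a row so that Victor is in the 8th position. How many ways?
Fix one position: (12-1)! = 39916800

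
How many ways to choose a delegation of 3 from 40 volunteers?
C(40,3) = 40!/(3!×37!) = 9880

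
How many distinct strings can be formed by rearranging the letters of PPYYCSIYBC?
10! / (1! × 1! × 2! × 2! × 3! × 1!) = 151200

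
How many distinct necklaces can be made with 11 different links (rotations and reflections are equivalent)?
(11-1)!/2 = 3628800/2 = 1814400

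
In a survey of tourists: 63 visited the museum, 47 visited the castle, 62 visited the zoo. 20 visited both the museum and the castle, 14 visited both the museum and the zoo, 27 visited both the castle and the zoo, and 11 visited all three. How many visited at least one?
|A∪B∪C| = 63+47+62-20-14-27+11 = 122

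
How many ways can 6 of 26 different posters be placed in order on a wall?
P(26,6) = 26!/(26-6)! = 165765600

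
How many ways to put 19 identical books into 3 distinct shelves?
C(19+3-1, 3-1) = C(21, 2) = 210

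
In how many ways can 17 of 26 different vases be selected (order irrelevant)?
C(26,17) = 26!/(17!×9!) = 3124550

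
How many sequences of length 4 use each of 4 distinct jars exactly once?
4! = 24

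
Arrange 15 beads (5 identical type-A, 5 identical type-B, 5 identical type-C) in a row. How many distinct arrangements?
15! / (5! × 5! × 5!) = 756756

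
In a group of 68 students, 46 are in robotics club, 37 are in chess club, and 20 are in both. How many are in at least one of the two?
|A∪B| = |A| + |B| - |A∩B| = 46 + 37 - 20 = 63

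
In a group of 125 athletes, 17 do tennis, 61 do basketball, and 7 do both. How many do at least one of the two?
|A∪B| = |A| + |B| - |A∩B| = 17 + 61 - 7 = 71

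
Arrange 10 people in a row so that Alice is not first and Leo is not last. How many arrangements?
By inclusion-exclusion: 10! - 2×(10-1)! + (10-2)! = 3628800 - 725760 + 40320 = 2943360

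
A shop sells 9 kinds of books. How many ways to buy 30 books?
C(30+9-1, 9-1) = C(38, 8) = 48903492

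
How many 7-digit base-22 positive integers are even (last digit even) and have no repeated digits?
Last∈{0,2,4,6,8,10,12,14,16,18,20}. Last=0: 39070080. Last nonzero: 10×20×P(20,5) = 372096000. Total = 411166080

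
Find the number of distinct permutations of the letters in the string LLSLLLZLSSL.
11! / (1! × 7! × 3!) = 1320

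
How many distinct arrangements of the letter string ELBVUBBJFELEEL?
14! / (3! × 1! × 1! × 4! × 1! × 1! × 3!) = 100900800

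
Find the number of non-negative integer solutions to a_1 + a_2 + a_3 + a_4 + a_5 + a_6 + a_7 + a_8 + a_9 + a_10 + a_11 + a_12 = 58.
C(58+12-1, 12-1) = C(69, 11) = 1823810410032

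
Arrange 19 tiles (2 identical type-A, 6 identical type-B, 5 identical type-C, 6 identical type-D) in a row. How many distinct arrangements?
19! / (2! × 6! × 5! × 6!) = 977728752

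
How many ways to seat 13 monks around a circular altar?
Circular: fix one position, arrange the rest. (13-1)! = 479001600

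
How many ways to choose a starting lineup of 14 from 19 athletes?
C(19,14) = 19!/(14!×5!) = 11628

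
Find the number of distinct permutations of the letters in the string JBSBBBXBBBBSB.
13! / (1! × 2! × 9! × 1!) = 8580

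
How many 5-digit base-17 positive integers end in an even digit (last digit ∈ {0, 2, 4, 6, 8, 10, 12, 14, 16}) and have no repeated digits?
Last∈{0,2,4,6,8,10,12,14,16}. Last=0: 43680. Last nonzero: 8×15×P(15,3) = 327600. Total = 371280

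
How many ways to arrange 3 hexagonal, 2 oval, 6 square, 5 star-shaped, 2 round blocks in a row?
18! / (3! × 2! × 6! × 5! × 2!) = 3087564480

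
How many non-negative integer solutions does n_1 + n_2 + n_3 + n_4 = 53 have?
C(53+4-1, 4-1) = C(56, 3) = 27720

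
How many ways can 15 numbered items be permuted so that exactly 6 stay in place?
Choose the 6 fixed points C(15,6) = 5005, derange the rest: !9 = Σ_{j=0}^{9} (-1)^j·9!/j! = 362880 - 362880 + 181440 - 60480 + 15120 - 3024 + 504 - 72 + 9 - 1 = 133496. Product = 5005 × 133496 = 668147480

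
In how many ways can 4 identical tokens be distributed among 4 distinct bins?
C(4+4-1, 4-1) = C(7, 3) = 35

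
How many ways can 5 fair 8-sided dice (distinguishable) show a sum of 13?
Coefficient of x^13 in (x + x² + ... + x^8)^5. By inclusion-exclusion on dice exceeding 8: Σ_j (-1)^j C(5,j)·C(13-1-8j, 4) = C(5,0)·C(12,4) - C(5,1)·C(4,4) = 1·495 - 5·1 = 490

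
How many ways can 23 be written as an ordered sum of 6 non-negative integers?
C(23+6-1, 6-1) = C(28, 5) = 98280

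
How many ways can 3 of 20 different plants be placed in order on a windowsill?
P(20,3) = 20!/(20-3)! = 6840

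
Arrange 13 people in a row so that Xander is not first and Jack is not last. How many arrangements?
By inclusion-exclusion: 13! - 2×(13-1)! + (13-2)! = 6227020800 - 958003200 + 39916800 = 5308934400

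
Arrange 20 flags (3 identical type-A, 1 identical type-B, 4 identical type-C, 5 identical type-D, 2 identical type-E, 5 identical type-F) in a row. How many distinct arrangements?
20! / (3! × 1! × 4! × 5! × 2! × 5!) = 586637251200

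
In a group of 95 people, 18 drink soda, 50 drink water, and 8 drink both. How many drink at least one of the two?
|A∪B| = |A| + |B| - |A∩B| = 18 + 50 - 8 = 60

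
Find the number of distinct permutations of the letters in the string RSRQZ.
5! / (1! × 1! × 1! × 2!) = 60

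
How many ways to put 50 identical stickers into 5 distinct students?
C(50+5-1, 5-1) = C(54, 4) = 316251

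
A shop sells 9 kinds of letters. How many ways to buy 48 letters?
C(48+9-1, 9-1) = C(56, 8) = 1420494075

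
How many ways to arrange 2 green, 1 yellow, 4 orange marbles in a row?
7! / (2! × 1! × 4!) = 105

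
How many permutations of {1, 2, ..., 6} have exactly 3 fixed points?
Choose the 3 fixed points C(6,3) = 20, derange the rest: !3 = Σ_{j=0}^{3} (-1)^j·3!/j! = 6 - 6 + 3 - 1 = 2. Product = 20 × 2 = 40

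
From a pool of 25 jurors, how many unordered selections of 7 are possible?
C(25,7) = 25!/(7!×18!) = 480700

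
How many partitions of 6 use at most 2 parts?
By conjugation, equals partitions of 6 into parts ≤ 2. Let r_j(i) = number of partitions of i into parts ≤ j, for i = 0..6. r_1(i) = 1 for all i; r_j(i) = r_{j-1}(i) + r_j(i-j). Rows j = 2..2: ≤2: 1 1 2 2 3 3 4. r_2(6) = 4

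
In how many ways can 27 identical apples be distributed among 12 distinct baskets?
C(27+12-1, 12-1) = C(38, 11) = 1203322288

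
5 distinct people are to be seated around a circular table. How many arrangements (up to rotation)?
Circular: fix one position, arrange the rest. (5-1)! = 24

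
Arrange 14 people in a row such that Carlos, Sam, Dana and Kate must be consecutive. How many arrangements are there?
Treat the 4 as one block: (14-4+1)! × 4! = 39916800 × 24 = 958003200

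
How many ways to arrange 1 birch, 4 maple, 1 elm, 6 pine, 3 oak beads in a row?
15! / (1! × 4! × 1! × 6! × 3!) = 12612600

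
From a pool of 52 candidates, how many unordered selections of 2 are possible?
C(52,2) = 52!/(2!×50!) = 1326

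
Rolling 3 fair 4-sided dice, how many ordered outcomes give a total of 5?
Coefficient of x^5 in (x + x² + ... + x^4)^3. By inclusion-exclusion on dice exceeding 4: Σ_j (-1)^j C(3,j)·C(5-1-4j, 2) = C(3,0)·C(4,2) = 1·6 = 6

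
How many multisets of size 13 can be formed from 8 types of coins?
C(13+8-1, 8-1) = C(20, 7) = 77520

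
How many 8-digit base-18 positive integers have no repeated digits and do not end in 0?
Last digit: 17 nonzero choices. First digit: 16 (nonzero, ≠last). Middle 6: P(16,6) = 5765760. Total = 1568286720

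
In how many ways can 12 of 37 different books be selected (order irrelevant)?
C(37,12) = 37!/(12!×25!) = 1852482996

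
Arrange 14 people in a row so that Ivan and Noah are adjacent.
Treat as block: (14-1)! × 2! = 6227020800 × 2 = 12454041600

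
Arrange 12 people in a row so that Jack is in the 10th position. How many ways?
Fix one position: (12-1)! = 39916800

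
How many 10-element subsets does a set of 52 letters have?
C(52,10) = 52!/(10!×42!) = 15820024220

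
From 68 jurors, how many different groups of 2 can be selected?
C(68,2) = 68!/(2!×66!) = 2278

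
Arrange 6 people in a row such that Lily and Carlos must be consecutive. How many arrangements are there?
Treat the 2 as one block: (6-2+1)! × 2! = 120 × 2 = 240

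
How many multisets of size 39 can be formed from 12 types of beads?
C(39+12-1, 12-1) = C(50, 11) = 37353738800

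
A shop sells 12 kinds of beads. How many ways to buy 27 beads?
C(27+12-1, 12-1) = C(38, 11) = 1203322288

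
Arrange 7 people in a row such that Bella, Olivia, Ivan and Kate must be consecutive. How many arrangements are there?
Treat the 4 as one block: (7-4+1)! × 4! = 24 × 24 = 576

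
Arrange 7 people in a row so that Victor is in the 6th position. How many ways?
Fix one position: (7-1)! = 720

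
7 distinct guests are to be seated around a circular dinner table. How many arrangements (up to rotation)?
Circular: fix one position, arrange the rest. (7-1)! = 720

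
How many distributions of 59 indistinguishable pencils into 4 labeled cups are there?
C(59+4-1, 4-1) = C(62, 3) = 37820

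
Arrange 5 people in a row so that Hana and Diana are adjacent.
Treat as block: (5-1)! × 2! = 24 × 2 = 48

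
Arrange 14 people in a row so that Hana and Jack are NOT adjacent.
Total - adjacent = 14! - (14-1)!×2 = 87178291200 - 12454041600 = 74724249600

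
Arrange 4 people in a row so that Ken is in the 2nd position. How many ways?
Fix one position: (4-1)! = 6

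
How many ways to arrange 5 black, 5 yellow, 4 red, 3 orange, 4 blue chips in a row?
21! / (5! × 5! × 4! × 3! × 4!) = 1026615189600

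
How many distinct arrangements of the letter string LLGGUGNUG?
9! / (2! × 4! × 2! × 1!) = 3780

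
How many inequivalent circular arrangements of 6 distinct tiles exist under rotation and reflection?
(6-1)!/2 = 120/2 = 60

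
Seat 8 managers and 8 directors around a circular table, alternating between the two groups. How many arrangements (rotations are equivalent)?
Fix one of the managers: (8-1)! ways for the remaining managers, × 8! ways for the directors = 5040 × 40320 = 203212800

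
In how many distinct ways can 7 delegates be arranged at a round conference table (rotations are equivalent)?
Circular: fix one position, arrange the rest. (7-1)! = 720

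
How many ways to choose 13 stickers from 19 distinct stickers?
C(19,13) = 19!/(13!×6!) = 27132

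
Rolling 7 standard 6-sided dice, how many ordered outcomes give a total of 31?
Coefficient of x^31 in (x + x² + ... + x^6)^7. By inclusion-exclusion on dice exceeding 6: Σ_j (-1)^j C(7,j)·C(31-1-6j, 6) = C(7,0)·C(30,6) - C(7,1)·C(24,6) + C(7,2)·C(18,6) - C(7,3)·C(12,6) + C(7,4)·C(6,6) = 1·593775 - 7·134596 + 21·18564 - 35·924 + 35·1 = 9142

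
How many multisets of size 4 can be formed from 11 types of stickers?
C(4+11-1, 11-1) = C(14, 10) = 1001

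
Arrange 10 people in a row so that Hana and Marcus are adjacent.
Treat as block: (10-1)! × 2! = 362880 × 2 = 725760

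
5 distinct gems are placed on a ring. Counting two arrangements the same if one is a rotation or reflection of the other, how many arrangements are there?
(5-1)!/2 = 24/2 = 12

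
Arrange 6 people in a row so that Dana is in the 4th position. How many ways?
Fix one position: (6-1)! = 120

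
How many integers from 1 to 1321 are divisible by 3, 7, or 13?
⌊1321/3⌋+⌊1321/7⌋+⌊1321/13⌋ - ⌊1321/21⌋-⌊1321/39⌋-⌊1321/91⌋ + ⌊1321/273⌋ = 440+188+101 - 62-33-14 + 4 = 624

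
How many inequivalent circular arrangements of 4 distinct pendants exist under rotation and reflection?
(4-1)!/2 = 6/2 = 3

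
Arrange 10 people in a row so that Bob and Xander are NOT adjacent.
Total - adjacent = 10! - (10-1)!×2 = 3628800 - 725760 = 2903040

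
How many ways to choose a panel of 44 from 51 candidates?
C(51,44) = 51!/(44!×7!) = 115775100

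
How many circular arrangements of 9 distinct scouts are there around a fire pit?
Circular: fix one position, arrange the rest. (9-1)! = 40320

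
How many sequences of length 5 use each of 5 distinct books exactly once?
5! = 120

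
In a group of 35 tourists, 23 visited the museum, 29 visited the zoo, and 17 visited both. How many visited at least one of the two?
|A∪B| = |A| + |B| - |A∩B| = 23 + 29 - 17 = 35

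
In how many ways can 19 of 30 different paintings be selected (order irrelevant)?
C(30,19) = 30!/(19!×11!) = 54627300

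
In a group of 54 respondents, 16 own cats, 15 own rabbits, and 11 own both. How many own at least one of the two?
|A∪B| = |A| + |B| - |A∩B| = 16 + 15 - 11 = 20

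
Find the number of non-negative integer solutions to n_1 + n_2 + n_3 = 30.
C(30+3-1, 3-1) = C(32, 2) = 496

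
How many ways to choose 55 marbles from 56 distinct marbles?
C(56,55) = 56!/(55!×1!) = 56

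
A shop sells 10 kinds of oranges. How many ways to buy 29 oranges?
C(29+10-1, 10-1) = C(38, 9) = 163011640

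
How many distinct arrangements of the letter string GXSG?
4! / (2! × 1! × 1!) = 12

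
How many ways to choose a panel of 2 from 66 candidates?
C(66,2) = 66!/(2!×64!) = 2145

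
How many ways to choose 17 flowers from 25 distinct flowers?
C(25,17) = 25!/(17!×8!) = 1081575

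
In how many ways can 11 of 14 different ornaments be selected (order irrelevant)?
C(14,11) = 14!/(11!×3!) = 364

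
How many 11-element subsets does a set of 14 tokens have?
C(14,11) = 14!/(11!×3!) = 364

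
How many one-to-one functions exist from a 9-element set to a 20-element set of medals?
P(20,9) = 20!/(20-9)! = 60949324800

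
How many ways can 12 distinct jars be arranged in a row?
12! = 479001600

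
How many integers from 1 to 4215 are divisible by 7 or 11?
⌊4215/7⌋ + ⌊4215/11⌋ - ⌊4215/77⌋ = 602 + 383 - 54 = 931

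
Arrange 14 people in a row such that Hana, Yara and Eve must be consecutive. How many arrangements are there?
Treat the 3 as one block: (14-3+1)! × 3! = 479001600 × 6 = 2874009600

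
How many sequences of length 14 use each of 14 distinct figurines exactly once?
14! = 87178291200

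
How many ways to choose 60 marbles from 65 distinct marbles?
C(65,60) = 65!/(60!×5!) = 8259888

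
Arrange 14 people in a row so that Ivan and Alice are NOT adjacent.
Total - adjacent = 14! - (14-1)!×2 = 87178291200 - 12454041600 = 74724249600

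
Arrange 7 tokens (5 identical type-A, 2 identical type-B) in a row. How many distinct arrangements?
7! / (5! × 2!) = 21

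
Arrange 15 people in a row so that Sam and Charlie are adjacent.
Treat as block: (15-1)! × 2! = 87178291200 × 2 = 174356582400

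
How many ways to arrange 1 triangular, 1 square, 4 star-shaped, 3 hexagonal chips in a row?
9! / (1! × 1! × 4! × 3!) = 2520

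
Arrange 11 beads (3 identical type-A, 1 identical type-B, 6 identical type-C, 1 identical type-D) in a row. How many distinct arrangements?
11! / (3! × 1! × 6! × 1!) = 9240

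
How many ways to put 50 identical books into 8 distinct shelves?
C(50+8-1, 8-1) = C(57, 7) = 264385836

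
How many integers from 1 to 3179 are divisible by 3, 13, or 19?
⌊3179/3⌋+⌊3179/13⌋+⌊3179/19⌋ - ⌊3179/39⌋-⌊3179/57⌋-⌊3179/247⌋ + ⌊3179/741⌋ = 1059+244+167 - 81-55-12 + 4 = 1326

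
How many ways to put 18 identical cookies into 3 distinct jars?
C(18+3-1, 3-1) = C(20, 2) = 190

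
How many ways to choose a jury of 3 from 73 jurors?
C(73,3) = 73!/(3!×70!) = 62196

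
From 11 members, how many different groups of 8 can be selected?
C(11,8) = 11!/(8!×3!) = 165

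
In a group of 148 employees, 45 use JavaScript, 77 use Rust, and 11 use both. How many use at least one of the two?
|A∪B| = |A| + |B| - |A∩B| = 45 + 77 - 11 = 111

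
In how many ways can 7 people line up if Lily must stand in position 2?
Fix one position: (7-1)! = 720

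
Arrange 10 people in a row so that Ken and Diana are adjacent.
Treat as block: (10-1)! × 2! = 362880 × 2 = 725760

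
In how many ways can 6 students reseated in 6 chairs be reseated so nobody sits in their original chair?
!6 = Σ_{j=0}^{6} (-1)^j·6!/j! = 720 - 720 + 360 - 120 + 30 - 6 + 1 = 265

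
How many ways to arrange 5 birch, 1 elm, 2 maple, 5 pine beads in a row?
13! / (5! × 1! × 2! × 5!) = 216216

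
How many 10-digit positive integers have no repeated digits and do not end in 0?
Last digit: 9 nonzero choices. First digit: 8 (nonzero, ≠last). Middle 8: P(8,8) = 40320. Total = 2903040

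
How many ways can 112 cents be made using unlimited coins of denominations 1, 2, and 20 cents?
Coefficient of x^112 in 1/(1-x^1) · 1/(1-x^2) · 1/(1-x^20). Case on j = number of 20-cent coins (j = 0..5); remainder r = 112 - 20j is made from {1,2} in ⌊r/2⌋+1 ways. r = 112, 92, 72, 52, 32, 12 → 57 + 47 + 37 + 27 + 17 + 7 = 192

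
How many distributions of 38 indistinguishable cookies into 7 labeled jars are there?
C(38+7-1, 7-1) = C(44, 6) = 7059052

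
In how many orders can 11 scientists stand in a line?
11! = 39916800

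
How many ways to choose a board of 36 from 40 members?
C(40,36) = 40!/(36!×4!) = 91390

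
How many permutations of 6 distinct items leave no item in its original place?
!6 = Σ_{j=0}^{6} (-1)^j·6!/j! = 720 - 720 + 360 - 120 + 30 - 6 + 1 = 265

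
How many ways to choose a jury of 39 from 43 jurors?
C(43,39) = 43!/(39!×4!) = 123410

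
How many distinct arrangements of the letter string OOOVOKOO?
8! / (1! × 6! × 1!) = 56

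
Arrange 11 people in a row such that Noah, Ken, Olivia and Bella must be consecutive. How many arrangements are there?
Treat the 4 as one block: (11-4+1)! × 4! = 40320 × 24 = 967680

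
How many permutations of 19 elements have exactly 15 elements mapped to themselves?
Choose the 15 fixed points C(19,15) = 3876, derange the rest: !4 = Σ_{j=0}^{4} (-1)^j·4!/j! = 24 - 24 + 12 - 4 + 1 = 9. Product = 3876 × 9 = 34884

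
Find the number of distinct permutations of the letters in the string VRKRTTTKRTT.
11! / (2! × 1! × 5! × 3!) = 27720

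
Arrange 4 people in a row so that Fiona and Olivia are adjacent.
Treat as block: (4-1)! × 2! = 6 × 2 = 12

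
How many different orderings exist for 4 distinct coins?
4! = 24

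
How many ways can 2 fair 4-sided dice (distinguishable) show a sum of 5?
Coefficient of x^5 in (x + x² + ... + x^4)^2. By inclusion-exclusion on dice exceeding 4: Σ_j (-1)^j C(2,j)·C(5-1-4j, 1) = C(2,0)·C(4,1) = 1·4 = 4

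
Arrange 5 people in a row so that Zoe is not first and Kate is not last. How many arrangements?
By inclusion-exclusion: 5! - 2×(5-1)! + (5-2)! = 120 - 48 + 6 = 78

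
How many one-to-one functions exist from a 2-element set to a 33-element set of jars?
P(33,2) = 33!/(33-2)! = 1056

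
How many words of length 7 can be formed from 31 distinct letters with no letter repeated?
P(31,7) = 31!/(31-7)! = 13253058000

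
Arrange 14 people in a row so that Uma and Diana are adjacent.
Treat as block: (14-1)! × 2! = 6227020800 × 2 = 12454041600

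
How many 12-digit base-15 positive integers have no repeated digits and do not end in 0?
Last digit: 14 nonzero choices. First digit: 13 (nonzero, ≠last). Middle 10: P(13,10) = 1037836800. Total = 188886297600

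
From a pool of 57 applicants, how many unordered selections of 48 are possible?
C(57,48) = 57!/(48!×9!) = 8996462475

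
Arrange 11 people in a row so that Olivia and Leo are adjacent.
Treat as block: (11-1)! × 2! = 3628800 × 2 = 7257600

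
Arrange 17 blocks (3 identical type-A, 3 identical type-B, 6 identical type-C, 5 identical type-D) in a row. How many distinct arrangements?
17! / (3! × 3! × 6! × 5!) = 114354240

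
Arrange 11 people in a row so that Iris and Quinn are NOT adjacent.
Total - adjacent = 11! - (11-1)!×2 = 39916800 - 7257600 = 32659200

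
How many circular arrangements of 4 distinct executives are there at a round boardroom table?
Circular: fix one position, arrange the rest. (4-1)! = 6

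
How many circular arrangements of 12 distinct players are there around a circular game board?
Circular: fix one position, arrange the rest. (12-1)! = 39916800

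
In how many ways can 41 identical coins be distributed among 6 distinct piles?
C(41+6-1, 6-1) = C(46, 5) = 1370754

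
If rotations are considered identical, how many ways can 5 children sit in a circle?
Circular: fix one position, arrange the rest. (5-1)! = 24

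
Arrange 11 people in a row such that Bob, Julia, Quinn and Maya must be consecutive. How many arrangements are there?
Treat the 4 as one block: (11-4+1)! × 4! = 40320 × 24 = 967680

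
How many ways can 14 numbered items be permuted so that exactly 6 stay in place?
Choose the 6 fixed points C(14,6) = 3003, derange the rest: !8 = Σ_{j=0}^{8} (-1)^j·8!/j! = 40320 - 40320 + 20160 - 6720 + 1680 - 336 + 56 - 8 + 1 = 14833. Product = 3003 × 14833 = 44543499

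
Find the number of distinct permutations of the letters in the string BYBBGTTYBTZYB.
13! / (3! × 1! × 5! × 1! × 3!) = 1441440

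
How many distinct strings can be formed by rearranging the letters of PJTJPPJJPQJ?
11! / (1! × 1! × 5! × 4!) = 13860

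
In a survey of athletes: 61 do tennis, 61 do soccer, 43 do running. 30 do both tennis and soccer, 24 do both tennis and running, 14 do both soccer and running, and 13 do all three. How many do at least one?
|A∪B∪C| = 61+61+43-30-24-14+13 = 110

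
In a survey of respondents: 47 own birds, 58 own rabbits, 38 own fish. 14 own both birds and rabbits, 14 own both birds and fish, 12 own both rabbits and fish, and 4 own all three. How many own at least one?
|A∪B∪C| = 47+58+38-14-14-12+4 = 107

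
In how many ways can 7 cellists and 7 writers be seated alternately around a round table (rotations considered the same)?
Fix one of the cellists: (7-1)! ways for the remaining cellists, × 7! ways for the writers = 720 × 5040 = 3628800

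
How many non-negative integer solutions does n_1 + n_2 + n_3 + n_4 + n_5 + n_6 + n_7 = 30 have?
C(30+7-1, 7-1) = C(36, 6) = 1947792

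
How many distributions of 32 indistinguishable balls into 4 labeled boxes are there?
C(32+4-1, 4-1) = C(35, 3) = 6545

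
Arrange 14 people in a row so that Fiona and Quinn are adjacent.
Treat as block: (14-1)! × 2! = 6227020800 × 2 = 12454041600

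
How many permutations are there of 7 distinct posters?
7! = 5040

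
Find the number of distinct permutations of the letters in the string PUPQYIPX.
8! / (1! × 1! × 1! × 3! × 1! × 1!) = 6720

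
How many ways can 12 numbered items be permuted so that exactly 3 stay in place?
Choose the 3 fixed points C(12,3) = 220, derange the rest: !9 = Σ_{j=0}^{9} (-1)^j·9!/j! = 362880 - 362880 + 181440 - 60480 + 15120 - 3024 + 504 - 72 + 9 - 1 = 133496. Product = 220 × 133496 = 29369120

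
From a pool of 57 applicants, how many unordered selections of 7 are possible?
C(57,7) = 57!/(7!×50!) = 264385836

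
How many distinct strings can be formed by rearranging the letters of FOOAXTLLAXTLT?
13! / (2! × 1! × 2! × 3! × 2! × 3!) = 21621600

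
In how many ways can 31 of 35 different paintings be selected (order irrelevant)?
C(35,31) = 35!/(31!×4!) = 52360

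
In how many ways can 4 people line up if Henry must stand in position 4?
Fix one position: (4-1)! = 6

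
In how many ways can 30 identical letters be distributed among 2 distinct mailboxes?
C(30+2-1, 2-1) = C(31, 1) = 31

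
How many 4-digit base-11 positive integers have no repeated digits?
First digit: 10 choices (nonzero). Then descending: 10 × 10 × 9 × 8 = 7200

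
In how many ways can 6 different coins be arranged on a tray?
6! = 720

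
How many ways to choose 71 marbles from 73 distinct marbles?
C(73,71) = 73!/(71!×2!) = 2628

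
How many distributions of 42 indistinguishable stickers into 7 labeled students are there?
C(42+7-1, 7-1) = C(48, 6) = 12271512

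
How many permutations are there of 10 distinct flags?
10! = 3628800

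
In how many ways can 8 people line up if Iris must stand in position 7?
Fix one position: (8-1)! = 5040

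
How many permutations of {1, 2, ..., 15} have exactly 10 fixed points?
Choose the 10 fixed points C(15,10) = 3003, derange the rest: !5 = Σ_{j=0}^{5} (-1)^j·5!/j! = 120 - 120 + 60 - 20 + 5 - 1 = 44. Product = 3003 × 44 = 132132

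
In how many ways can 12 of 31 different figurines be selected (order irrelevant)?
C(31,12) = 31!/(12!×19!) = 141120525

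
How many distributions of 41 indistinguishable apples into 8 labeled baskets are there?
C(41+8-1, 8-1) = C(48, 7) = 73629072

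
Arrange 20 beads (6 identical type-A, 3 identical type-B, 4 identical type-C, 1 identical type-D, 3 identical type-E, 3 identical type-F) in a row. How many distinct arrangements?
20! / (6! × 3! × 4! × 1! × 3! × 3!) = 651819168000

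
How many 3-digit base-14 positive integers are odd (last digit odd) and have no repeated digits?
Last∈{1,3,5,7,9,11,13}. Last=0: 0. Last nonzero: 7×12×P(12,1) = 1008. Total = 1008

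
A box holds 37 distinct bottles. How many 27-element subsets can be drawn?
C(37,27) = 37!/(27!×10!) = 348330136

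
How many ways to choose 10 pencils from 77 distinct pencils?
C(77,10) = 77!/(10!×67!) = 1096993404430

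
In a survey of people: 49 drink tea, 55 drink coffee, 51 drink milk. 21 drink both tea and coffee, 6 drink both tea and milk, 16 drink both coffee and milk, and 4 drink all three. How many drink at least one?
|A∪B∪C| = 49+55+51-21-6-16+4 = 116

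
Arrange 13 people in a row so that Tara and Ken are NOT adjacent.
Total - adjacent = 13! - (13-1)!×2 = 6227020800 - 958003200 = 5269017600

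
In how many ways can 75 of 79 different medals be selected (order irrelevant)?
C(79,75) = 79!/(75!×4!) = 1502501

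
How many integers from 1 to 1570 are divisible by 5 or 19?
⌊1570/5⌋ + ⌊1570/19⌋ - ⌊1570/95⌋ = 314 + 82 - 16 = 380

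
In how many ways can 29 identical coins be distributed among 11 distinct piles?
C(29+11-1, 11-1) = C(39, 10) = 635745396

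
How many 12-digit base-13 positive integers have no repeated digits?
First digit: 12 choices (nonzero). Then descending: 12 × 12 × 11 × 10 × 9 × 8 × 7 × 6 × 5 × 4 × 3 × 2 = 5748019200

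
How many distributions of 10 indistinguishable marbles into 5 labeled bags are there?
C(10+5-1, 5-1) = C(14, 4) = 1001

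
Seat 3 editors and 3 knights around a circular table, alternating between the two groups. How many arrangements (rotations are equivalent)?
Fix one of the editors: (3-1)! ways for the remaining editors, × 3! ways for the knights = 2 × 6 = 12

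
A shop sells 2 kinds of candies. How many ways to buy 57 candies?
C(57+2-1, 2-1) = C(58, 1) = 58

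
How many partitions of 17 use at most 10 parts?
By conjugation, equals partitions of 17 into parts ≤ 10. Let r_j(i) = number of partitions of i into parts ≤ j, for i = 0..17. r_1(i) = 1 for all i; r_j(i) = r_{j-1}(i) + r_j(i-j). Rows j = 2..10: ≤2: 1 1 2 2 3 3 4 4 5 5 6 6 7 7 8 8 9 9; ≤3: 1 1 2 3 4 5 7 8 10 12 14 16 19 21 24 27 30 33; ≤4: 1 1 2 3 5 6 9 11 15 18 23 27 34 39 47 54 64 72; ≤5: 1 1 2 3 5 7 10 13 18 23 30 37 47 57 70 84 101 119; ≤6: 1 1 2 3 5 7 11 14 20 26 35 44 58 71 90 110 136 163; ≤7: 1 1 2 3 5 7 11 15 21 28 38 49 65 82 105 131 164 201; ≤8: 1 1 2 3 5 7 11 15 22 29 40 52 70 89 116 146 186 230; ≤9: 1 1 2 3 5 7 11 15 22 30 41 54 73 94 123 157 201 252; ≤10: 1 1 2 3 5 7 11 15 22 30 42 55 75 97 128 164 212 267. r_10(17) = 267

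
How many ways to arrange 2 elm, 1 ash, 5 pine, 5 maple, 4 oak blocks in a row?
17! / (2! × 1! × 5! × 5! × 4!) = 514594080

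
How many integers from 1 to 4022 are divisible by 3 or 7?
⌊4022/3⌋ + ⌊4022/7⌋ - ⌊4022/21⌋ = 1340 + 574 - 191 = 1723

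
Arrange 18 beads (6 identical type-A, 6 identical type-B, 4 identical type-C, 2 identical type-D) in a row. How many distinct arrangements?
18! / (6! × 6! × 4! × 2!) = 257297040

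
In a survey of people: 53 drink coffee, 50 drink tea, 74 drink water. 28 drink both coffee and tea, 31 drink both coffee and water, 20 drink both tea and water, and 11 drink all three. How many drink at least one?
|A∪B∪C| = 53+50+74-28-31-20+11 = 109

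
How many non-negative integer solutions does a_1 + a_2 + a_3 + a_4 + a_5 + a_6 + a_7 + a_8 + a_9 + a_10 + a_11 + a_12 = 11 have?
C(11+12-1, 12-1) = C(22, 11) = 705432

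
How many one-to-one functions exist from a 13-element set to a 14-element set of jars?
P(14,13) = 14!/(14-13)! = 87178291200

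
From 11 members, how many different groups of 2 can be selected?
C(11,2) = 11!/(2!×9!) = 55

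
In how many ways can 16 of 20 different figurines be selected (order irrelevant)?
C(20,16) = 20!/(16!×4!) = 4845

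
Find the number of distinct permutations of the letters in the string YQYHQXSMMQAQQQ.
14! / (6! × 1! × 1! × 2! × 1! × 2! × 1!) = 30270240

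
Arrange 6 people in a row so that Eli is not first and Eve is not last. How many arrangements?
By inclusion-exclusion: 6! - 2×(6-1)! + (6-2)! = 720 - 240 + 24 = 504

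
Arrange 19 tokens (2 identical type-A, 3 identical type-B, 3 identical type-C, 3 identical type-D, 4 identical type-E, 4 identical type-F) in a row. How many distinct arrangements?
19! / (2! × 3! × 3! × 3! × 4! × 4!) = 488864376000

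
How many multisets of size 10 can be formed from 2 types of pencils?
C(10+2-1, 2-1) = C(11, 1) = 11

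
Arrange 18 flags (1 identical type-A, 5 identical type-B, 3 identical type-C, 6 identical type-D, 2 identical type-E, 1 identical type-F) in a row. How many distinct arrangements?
18! / (1! × 5! × 3! × 6! × 2! × 1!) = 6175128960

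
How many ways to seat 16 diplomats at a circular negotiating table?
Circular: fix one position, arrange the rest. (16-1)! = 1307674368000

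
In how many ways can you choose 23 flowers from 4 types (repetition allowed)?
C(23+4-1, 4-1) = C(26, 3) = 2600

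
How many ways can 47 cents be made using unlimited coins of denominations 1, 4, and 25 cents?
Coefficient of x^47 in 1/(1-x^1) · 1/(1-x^4) · 1/(1-x^25). Case on j = number of 25-cent coins (j = 0..1); remainder r = 47 - 25j is made from {1,4} in ⌊r/4⌋+1 ways. r = 47, 22 → 12 + 6 = 18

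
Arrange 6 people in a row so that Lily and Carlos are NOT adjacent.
Total - adjacent = 6! - (6-1)!×2 = 720 - 240 = 480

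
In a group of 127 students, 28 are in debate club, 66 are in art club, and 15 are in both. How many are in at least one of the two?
|A∪B| = |A| + |B| - |A∩B| = 28 + 66 - 15 = 79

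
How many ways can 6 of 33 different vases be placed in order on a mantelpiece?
P(33,6) = 33!/(33-6)! = 797448960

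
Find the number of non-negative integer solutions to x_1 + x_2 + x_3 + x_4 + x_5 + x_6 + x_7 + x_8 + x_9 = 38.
C(38+9-1, 9-1) = C(46, 8) = 260932815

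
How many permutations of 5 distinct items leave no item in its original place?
!5 = Σ_{j=0}^{5} (-1)^j·5!/j! = 120 - 120 + 60 - 20 + 5 - 1 = 44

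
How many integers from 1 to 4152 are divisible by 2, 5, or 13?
⌊4152/2⌋+⌊4152/5⌋+⌊4152/13⌋ - ⌊4152/10⌋-⌊4152/26⌋-⌊4152/65⌋ + ⌊4152/130⌋ = 2076+830+319 - 415-159-63 + 31 = 2619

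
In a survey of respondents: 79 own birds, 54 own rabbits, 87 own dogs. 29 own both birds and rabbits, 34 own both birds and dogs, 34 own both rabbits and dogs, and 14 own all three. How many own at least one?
|A∪B∪C| = 79+54+87-29-34-34+14 = 137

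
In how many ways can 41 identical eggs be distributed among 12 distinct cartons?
C(41+12-1, 12-1) = C(52, 11) = 60403728840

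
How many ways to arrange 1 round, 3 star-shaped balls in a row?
4! / (1! × 3!) = 4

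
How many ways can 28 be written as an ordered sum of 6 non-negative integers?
C(28+6-1, 6-1) = C(33, 5) = 237336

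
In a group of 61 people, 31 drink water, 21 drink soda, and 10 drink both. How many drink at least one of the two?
|A∪B| = |A| + |B| - |A∩B| = 31 + 21 - 10 = 42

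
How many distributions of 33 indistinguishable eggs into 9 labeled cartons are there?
C(33+9-1, 9-1) = C(41, 8) = 95548245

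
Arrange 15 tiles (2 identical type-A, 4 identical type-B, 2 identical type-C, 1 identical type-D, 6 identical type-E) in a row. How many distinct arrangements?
15! / (2! × 4! × 2! × 1! × 6!) = 18918900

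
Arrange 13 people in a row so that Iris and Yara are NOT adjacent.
Total - adjacent = 13! - (13-1)!×2 = 6227020800 - 958003200 = 5269017600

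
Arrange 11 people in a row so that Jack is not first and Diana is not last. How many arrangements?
By inclusion-exclusion: 11! - 2×(11-1)! + (11-2)! = 39916800 - 7257600 + 362880 = 33022080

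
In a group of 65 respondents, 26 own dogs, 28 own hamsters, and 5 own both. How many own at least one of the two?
|A∪B| = |A| + |B| - |A∩B| = 26 + 28 - 5 = 49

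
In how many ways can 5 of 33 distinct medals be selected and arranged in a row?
P(33,5) = 33!/(33-5)! = 28480320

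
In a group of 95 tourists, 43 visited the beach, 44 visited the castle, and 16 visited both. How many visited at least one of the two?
|A∪B| = |A| + |B| - |A∩B| = 43 + 44 - 16 = 71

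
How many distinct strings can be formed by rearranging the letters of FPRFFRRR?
8! / (1! × 3! × 4!) = 280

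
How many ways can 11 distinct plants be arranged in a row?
11! = 39916800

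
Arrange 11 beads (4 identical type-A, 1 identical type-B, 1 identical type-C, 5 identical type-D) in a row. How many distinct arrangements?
11! / (4! × 1! × 1! × 5!) = 13860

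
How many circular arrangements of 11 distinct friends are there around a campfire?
Circular: fix one position, arrange the rest. (11-1)! = 3628800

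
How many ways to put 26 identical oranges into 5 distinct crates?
C(26+5-1, 5-1) = C(30, 4) = 27405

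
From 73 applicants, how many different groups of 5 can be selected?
C(73,5) = 73!/(5!×68!) = 15020334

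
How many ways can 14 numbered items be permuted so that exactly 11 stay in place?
Choose the 11 fixed points C(14,11) = 364, derange the rest: !3 = Σ_{j=0}^{3} (-1)^j·3!/j! = 6 - 6 + 3 - 1 = 2. Product = 364 × 2 = 728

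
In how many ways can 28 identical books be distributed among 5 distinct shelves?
C(28+5-1, 5-1) = C(32, 4) = 35960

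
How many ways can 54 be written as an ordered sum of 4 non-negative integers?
C(54+4-1, 4-1) = C(57, 3) = 29260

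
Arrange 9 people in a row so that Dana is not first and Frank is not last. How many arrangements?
By inclusion-exclusion: 9! - 2×(9-1)! + (9-2)! = 362880 - 80640 + 5040 = 287280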